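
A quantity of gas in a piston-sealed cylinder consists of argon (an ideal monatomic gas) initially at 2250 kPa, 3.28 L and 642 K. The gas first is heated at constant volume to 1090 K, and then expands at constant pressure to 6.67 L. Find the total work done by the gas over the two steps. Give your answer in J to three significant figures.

W_total ≈ 13000 J

Step 1 (isochoric): W = 0 (constant volume).
After step 1: P = 3820 kPa (V unchanged).
Step 2 (isobaric): W = PΔV = (3820 kPa)(6.67 − 3.28 L) = 12950 J.
W_total = 0 + 12950 = 12950 J.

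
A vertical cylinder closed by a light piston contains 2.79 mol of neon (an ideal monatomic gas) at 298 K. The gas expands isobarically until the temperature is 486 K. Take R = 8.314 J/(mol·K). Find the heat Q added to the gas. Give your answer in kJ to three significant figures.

Isobaric: W = nRΔT = (2.79)(8.314)(188) = 4361 J.
ΔU = nCᵥΔT with Cᵥ = 3R/2: ΔU = (2.79)(12.47)(188) = 6541 J.
Q = ΔU + W = 6541 + 4361 = 10902 J.

Q ≈ 10.9 kJ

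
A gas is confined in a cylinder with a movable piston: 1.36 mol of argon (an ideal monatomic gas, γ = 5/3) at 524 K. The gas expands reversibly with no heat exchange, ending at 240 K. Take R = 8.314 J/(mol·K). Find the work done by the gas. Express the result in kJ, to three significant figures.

Adiabatic ⇒ Q = 0, so W_by = −ΔU = nCᵥ(T₁ − T₂).
Cᵥ = 3R/2 = 12.47 J/(mol·K).
W = (1.36)(12.47)(524 − 240) = 4817 J.

W ≈ 4.82 kJ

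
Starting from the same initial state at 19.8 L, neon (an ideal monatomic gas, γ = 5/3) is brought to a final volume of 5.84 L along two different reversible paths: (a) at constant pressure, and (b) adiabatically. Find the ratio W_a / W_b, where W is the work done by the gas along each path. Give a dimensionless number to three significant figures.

Path (a) isobaric: W = P₁(V₂ − V₁) → W_a/(P₁V₁) = -0.7051.
Path (b) adiabatic: W = P₁V₁(1 − (V₁/V₂)^(γ−1))/(γ−1) → W_b/(P₁V₁) = -1.885.
W_a / W_b = -0.7051 / -1.885 = 0.374.

W_a / W_b ≈ 0.374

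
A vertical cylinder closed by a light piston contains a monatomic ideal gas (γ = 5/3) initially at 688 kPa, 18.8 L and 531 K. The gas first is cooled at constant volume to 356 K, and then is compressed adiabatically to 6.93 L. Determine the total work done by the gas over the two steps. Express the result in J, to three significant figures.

W_total ≈ -12300 J

Step 1 (isochoric): W = 0 (constant volume).
After step 1: P = 461.3 kPa (V unchanged).
Step 2 (adiabatic): W = (P₁V₁ − P₂V₂)/(γ−1) = (8672 − 16868)/0.667 = -12294 J.
W_total = 0 − 12294 = -12294 J.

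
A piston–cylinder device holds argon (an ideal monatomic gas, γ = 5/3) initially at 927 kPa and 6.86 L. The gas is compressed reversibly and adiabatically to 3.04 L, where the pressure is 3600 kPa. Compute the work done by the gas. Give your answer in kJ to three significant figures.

W ≈ -6.88 kJ

Adiabatic: W = (P₁V₁ − P₂V₂)/(γ − 1) with γ = 5/3.
P₁V₁ = 6359 J, P₂V₂ = 10944 J.
W = (6359 − 10944) / 0.6667 = -6877 J.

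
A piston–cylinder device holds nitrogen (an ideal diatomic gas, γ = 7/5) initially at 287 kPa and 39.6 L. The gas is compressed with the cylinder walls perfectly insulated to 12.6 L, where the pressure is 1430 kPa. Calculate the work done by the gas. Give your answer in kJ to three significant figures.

W ≈ -16.6 kJ

Adiabatic: W = (P₁V₁ − P₂V₂)/(γ − 1) with γ = 7/5.
P₁V₁ = 11365 J, P₂V₂ = 18018 J.
W = (11365 − 18018) / 0.4 = -16632 J.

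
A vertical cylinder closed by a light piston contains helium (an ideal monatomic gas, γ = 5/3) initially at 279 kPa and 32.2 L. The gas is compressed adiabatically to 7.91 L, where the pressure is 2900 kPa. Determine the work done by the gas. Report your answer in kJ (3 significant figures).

W ≈ -20.9 kJ

Adiabatic: W = (P₁V₁ − P₂V₂)/(γ − 1) with γ = 5/3.
P₁V₁ = 8984 J, P₂V₂ = 22939 J.
W = (8984 − 22939) / 0.6667 = -20933 J.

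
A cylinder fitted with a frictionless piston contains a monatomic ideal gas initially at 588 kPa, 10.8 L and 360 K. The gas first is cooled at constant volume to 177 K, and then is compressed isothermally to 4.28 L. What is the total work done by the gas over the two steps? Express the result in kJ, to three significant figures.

W_total ≈ -2.89 kJ

Step 1 (isochoric): W = 0 (constant volume).
After step 1: P = 289.1 kPa (V unchanged).
Step 2 (isothermal): W = P₁V₁ ln(V₂/V₁) = (3122) ln(4.28/10.8) = -2890 J.
W_total = 0 − 2890 = -2890 J.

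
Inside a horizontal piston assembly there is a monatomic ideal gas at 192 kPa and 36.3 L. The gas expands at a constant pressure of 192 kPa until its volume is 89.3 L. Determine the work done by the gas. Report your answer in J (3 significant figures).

Isobaric: W = P ΔV.
W = (192 kPa)(89.3 − 36.3 L) = (192)(53) = 10176 J.

W ≈ 10200 J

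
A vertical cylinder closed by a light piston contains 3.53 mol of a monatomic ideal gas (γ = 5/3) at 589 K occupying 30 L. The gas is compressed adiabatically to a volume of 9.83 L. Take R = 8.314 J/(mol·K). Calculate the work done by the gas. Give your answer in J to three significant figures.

Adiabatic: TV^(γ−1) = const with γ = 5/3.
T₂ = T₁ (V₁/V₂)^(γ−1) = 589 × (30/9.83)^0.667 = 589 × 2.104 = 1239 K.
W_by = nCᵥ(T₁ − T₂) = (3.53)(12.47)(589 − 1239) = -28626 J.

W ≈ -28600 J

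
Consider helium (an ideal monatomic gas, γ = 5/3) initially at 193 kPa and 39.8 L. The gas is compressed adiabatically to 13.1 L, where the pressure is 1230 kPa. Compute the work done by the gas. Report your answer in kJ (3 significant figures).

Adiabatic: W = (P₁V₁ − P₂V₂)/(γ − 1) with γ = 5/3.
P₁V₁ = 7681 J, P₂V₂ = 16113 J.
W = (7681 − 16113) / 0.6667 = -12647 J.

W ≈ -12.6 kJ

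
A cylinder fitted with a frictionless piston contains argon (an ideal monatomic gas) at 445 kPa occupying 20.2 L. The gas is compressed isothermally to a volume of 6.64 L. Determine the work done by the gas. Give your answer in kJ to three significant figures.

W ≈ -10.0 kJ

Isothermal: W = nRT ln(V₂/V₁) = P₁V₁ ln(V₂/V₁).
P₁V₁ = (445 kPa)(20.2 L) = 8989 J.
W = 8989 × ln(6.64/20.2) = 8989 × -1.113
W_by_gas = -10001 J.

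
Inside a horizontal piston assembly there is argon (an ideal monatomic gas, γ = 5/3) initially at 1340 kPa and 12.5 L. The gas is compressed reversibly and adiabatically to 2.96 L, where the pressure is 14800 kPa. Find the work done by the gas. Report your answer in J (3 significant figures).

Adiabatic: W = (P₁V₁ − P₂V₂)/(γ − 1) with γ = 5/3.
P₁V₁ = 16750 J, P₂V₂ = 43808 J.
W = (16750 − 43808) / 0.6667 = -40587 J.

W ≈ -40600 J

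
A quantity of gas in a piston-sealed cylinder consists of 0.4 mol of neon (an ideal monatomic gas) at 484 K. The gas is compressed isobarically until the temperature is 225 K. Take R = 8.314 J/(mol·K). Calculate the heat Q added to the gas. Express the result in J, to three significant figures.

Isobaric: W = nRΔT = (0.4)(8.314)(-259) = -861.3 J.
ΔU = nCᵥΔT with Cᵥ = 3R/2: ΔU = (0.4)(12.47)(-259) = -1292 J.
Q = ΔU + W = -1292 − 861.3 = -2153 J.

Q ≈ -2150 J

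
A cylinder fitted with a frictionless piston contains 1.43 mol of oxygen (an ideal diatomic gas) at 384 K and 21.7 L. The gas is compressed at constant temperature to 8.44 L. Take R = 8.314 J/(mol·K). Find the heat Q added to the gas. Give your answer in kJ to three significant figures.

Isothermal ⇒ ΔU = 0, so Q = W = nRT ln(V₂/V₁).
Q = (1.43)(8.314)(384) ln(8.44/21.7) = 4565 × -0.9443 = -4311 J.

Q ≈ -4.31 kJ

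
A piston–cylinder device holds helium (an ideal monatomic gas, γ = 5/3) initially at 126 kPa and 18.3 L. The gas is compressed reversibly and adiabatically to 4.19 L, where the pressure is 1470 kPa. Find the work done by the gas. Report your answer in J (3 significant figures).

Adiabatic: W = (P₁V₁ − P₂V₂)/(γ − 1) with γ = 5/3.
P₁V₁ = 2306 J, P₂V₂ = 6159 J.
W = (2306 − 6159) / 0.6667 = -5780 J.

W ≈ -5780 J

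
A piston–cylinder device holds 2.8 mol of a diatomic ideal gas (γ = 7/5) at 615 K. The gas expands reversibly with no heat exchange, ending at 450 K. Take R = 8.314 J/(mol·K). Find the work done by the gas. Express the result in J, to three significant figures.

W ≈ 9600 J

Adiabatic ⇒ Q = 0, so W_by = −ΔU = nCᵥ(T₁ − T₂).
Cᵥ = 5R/2 = 20.79 J/(mol·K).
W = (2.8)(20.79)(615 − 450) = 9603 J.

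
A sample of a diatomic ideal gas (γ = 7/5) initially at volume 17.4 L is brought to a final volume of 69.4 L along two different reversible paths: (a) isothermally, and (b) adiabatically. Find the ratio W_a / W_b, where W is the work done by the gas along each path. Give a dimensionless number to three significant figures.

Path (a) isothermal: W = P₁V₁ ln(V₂/V₁) → W_a/(P₁V₁) = 1.383.
Path (b) adiabatic: W = P₁V₁(1 − (V₁/V₂)^(γ−1))/(γ−1) → W_b/(P₁V₁) = 1.062.
W_a / W_b = 1.383 / 1.062 = 1.302.

W_a / W_b ≈ 1.30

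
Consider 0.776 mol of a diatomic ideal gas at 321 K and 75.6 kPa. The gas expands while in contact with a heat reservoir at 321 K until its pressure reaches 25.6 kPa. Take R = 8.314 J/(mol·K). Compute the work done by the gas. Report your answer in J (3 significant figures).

W ≈ 2240 J

Isothermal process: W = nRT ln(V₂/V₁) = nRT ln(P₁/P₂).
W = (0.776)(8.314)(321) × ln(75.6/25.6)
  = 2071 × ln(2.953) = 2071 × 1.083
W_by_gas = 2243 J.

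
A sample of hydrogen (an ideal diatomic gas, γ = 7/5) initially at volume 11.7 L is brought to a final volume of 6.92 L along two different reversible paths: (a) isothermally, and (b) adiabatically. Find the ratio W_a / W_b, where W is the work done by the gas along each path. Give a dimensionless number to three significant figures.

W_a / W_b ≈ 0.899

Path (a) isothermal: W = P₁V₁ ln(V₂/V₁) → W_a/(P₁V₁) = -0.5252.
Path (b) adiabatic: W = P₁V₁(1 − (V₁/V₂)^(γ−1))/(γ−1) → W_b/(P₁V₁) = -0.5844.
W_a / W_b = -0.5252 / -0.5844 = 0.8986.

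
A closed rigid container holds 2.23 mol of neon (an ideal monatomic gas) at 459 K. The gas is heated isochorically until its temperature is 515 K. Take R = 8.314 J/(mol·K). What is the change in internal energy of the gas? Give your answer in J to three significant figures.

ΔU ≈ 1560 J

Constant volume ⇒ W = 0, so Q = ΔU = nCᵥΔT with Cᵥ = 3R/2 = 12.47 J/(mol·K).
ΔU = (2.23)(12.47)(515 − 459) = 1557 J.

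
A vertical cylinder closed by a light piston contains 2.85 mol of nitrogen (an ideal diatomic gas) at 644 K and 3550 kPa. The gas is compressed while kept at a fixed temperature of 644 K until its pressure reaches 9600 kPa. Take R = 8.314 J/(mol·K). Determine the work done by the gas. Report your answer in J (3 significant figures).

Isothermal process: W = nRT ln(V₂/V₁) = nRT ln(P₁/P₂).
W = (2.85)(8.314)(644) × ln(3550/9600)
  = 15260 × ln(0.3698) = 15260 × -0.9948
W_by_gas = -15180 J.

W ≈ -15200 J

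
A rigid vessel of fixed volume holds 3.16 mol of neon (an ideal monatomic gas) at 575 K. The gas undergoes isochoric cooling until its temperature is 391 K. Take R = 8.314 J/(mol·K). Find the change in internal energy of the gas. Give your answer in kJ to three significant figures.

Constant volume ⇒ W = 0, so Q = ΔU = nCᵥΔT with Cᵥ = 3R/2 = 12.47 J/(mol·K).
ΔU = (3.16)(12.47)(391 − 575) = -7251 J.

ΔU ≈ -7.25 kJ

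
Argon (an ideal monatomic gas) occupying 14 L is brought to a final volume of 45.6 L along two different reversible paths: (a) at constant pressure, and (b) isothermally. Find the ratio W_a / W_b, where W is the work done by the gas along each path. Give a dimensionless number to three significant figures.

Path (a) isobaric: W = P₁(V₂ − V₁) → W_a/(P₁V₁) = 2.257.
Path (b) isothermal: W = P₁V₁ ln(V₂/V₁) → W_b/(P₁V₁) = 1.181.
W_a / W_b = 2.257 / 1.181 = 1.911.

W_a / W_b ≈ 1.91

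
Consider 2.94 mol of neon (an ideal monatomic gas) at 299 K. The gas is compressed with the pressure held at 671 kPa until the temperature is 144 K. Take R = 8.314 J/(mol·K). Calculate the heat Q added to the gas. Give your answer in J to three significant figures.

Q ≈ -9470 J

Isobaric: W = nRΔT = (2.94)(8.314)(-155) = -3789 J.
ΔU = nCᵥΔT with Cᵥ = 3R/2: ΔU = (2.94)(12.47)(-155) = -5683 J.
Q = ΔU + W = -5683 − 3789 = -9472 J.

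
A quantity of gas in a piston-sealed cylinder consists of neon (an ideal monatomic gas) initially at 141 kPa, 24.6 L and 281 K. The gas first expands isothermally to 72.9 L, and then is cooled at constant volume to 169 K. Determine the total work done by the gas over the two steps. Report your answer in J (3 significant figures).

W_total ≈ 3770 J

Step 1 (isothermal): W = P₁V₁ ln(V₂/V₁) = (3469) ln(72.9/24.6) = 3768 J.
Step 2 (isochoric): W = 0 (constant volume).
W_total = 3768 + 0 = 3768 J.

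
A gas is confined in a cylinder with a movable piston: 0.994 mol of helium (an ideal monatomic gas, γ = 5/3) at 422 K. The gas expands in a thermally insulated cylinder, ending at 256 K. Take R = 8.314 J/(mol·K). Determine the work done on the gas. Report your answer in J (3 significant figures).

W ≈ -2060 J

Adiabatic ⇒ Q = 0, so W_by = −ΔU = nCᵥ(T₁ − T₂).
Cᵥ = 3R/2 = 12.47 J/(mol·K).
W = (0.994)(12.47)(422 − 256) = 2058 J.
Work on gas = −W_by = -2058 J.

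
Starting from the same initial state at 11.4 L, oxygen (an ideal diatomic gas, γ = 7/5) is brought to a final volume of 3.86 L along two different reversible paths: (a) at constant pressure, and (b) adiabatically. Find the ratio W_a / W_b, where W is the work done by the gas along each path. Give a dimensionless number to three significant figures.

Path (a) isobaric: W = P₁(V₂ − V₁) → W_a/(P₁V₁) = -0.6614.
Path (b) adiabatic: W = P₁V₁(1 − (V₁/V₂)^(γ−1))/(γ−1) → W_b/(P₁V₁) = -1.355.
W_a / W_b = -0.6614 / -1.355 = 0.488.

W_a / W_b ≈ 0.488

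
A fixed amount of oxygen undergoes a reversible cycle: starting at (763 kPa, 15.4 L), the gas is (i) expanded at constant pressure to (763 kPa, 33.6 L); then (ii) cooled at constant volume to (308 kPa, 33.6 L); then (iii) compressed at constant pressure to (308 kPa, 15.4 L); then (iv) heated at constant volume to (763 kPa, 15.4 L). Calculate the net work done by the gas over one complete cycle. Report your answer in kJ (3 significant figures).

W_net ≈ 8.28 kJ

Constant-volume legs do no work.
W(i) = (763)(33.6 − 15.4) = 13887 J; W(iii) = (308)(15.4 − 33.6) = -5606 J.
W_net = 13887 − 5606 = 8281 J (the clockwise enclosed area).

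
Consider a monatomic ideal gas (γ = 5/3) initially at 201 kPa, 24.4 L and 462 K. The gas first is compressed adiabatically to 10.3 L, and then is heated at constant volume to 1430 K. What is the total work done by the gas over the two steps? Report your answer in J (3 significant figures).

W_total ≈ -5720 J

Step 1 (adiabatic): W = (P₁V₁ − P₂V₂)/(γ−1) = (4904 − 8715)/0.667 = -5717 J.
Step 2 (isochoric): W = 0 (constant volume).
W_total = -5717 + 0 = -5717 J.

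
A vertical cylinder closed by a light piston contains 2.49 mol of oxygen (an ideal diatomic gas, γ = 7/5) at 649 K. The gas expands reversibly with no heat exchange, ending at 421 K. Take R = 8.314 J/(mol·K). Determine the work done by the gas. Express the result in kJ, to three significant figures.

Adiabatic ⇒ Q = 0, so W_by = −ΔU = nCᵥ(T₁ − T₂).
Cᵥ = 5R/2 = 20.79 J/(mol·K).
W = (2.49)(20.79)(649 − 421) = 11800 J.

W ≈ 11.8 kJ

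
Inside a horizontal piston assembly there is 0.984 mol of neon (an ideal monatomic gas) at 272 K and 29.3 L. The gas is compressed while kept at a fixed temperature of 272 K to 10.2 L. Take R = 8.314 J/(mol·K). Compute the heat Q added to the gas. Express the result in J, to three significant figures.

Isothermal ⇒ ΔU = 0, so Q = W = nRT ln(V₂/V₁).
Q = (0.984)(8.314)(272) ln(10.2/29.3) = 2225 × -1.055 = -2348 J.

Q ≈ -2350 J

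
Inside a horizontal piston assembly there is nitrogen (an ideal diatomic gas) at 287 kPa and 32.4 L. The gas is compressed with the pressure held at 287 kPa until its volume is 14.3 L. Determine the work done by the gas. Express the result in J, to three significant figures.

Isobaric: W = P ΔV.
W = (287 kPa)(14.3 − 32.4 L) = (287)(-18.1) = -5195 J.

W ≈ -5190 J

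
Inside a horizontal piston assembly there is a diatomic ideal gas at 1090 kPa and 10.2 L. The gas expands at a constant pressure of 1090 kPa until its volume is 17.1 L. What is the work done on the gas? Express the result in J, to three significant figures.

Isobaric: W = P ΔV.
W = (1090 kPa)(17.1 − 10.2 L) = (1090)(6.9) = 7521 J.
Work on gas = −W_by = -7521 J.

W ≈ -7520 J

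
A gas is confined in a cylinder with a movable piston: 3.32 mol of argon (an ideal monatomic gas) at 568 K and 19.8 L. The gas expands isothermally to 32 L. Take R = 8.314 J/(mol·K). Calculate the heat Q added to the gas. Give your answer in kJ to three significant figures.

Q ≈ 7.53 kJ

Isothermal ⇒ ΔU = 0, so Q = W = nRT ln(V₂/V₁).
Q = (3.32)(8.314)(568) ln(32/19.8) = 15678 × 0.4801 = 7526 J.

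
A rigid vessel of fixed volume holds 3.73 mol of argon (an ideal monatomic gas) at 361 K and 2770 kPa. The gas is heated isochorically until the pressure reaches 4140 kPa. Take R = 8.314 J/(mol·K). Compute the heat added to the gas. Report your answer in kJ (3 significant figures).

Constant volume ⇒ W = 0, so Q = ΔU = nCᵥΔT with Cᵥ = 3R/2 = 12.47 J/(mol·K).
At constant V, T₂/T₁ = P₂/P₁ ⇒ ΔT = T₁(P₂/P₁ − 1) = 361·(4140/2770 − 1) = 178.5 K.
ΔU = (3.73)(12.47)(178.5) = 8305 J.

Q ≈ 8.31 kJ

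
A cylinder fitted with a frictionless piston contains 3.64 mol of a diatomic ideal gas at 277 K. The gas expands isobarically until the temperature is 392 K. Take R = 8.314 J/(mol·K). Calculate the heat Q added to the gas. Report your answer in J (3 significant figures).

Isobaric: W = nRΔT = (3.64)(8.314)(115) = 3480 J.
ΔU = nCᵥΔT with Cᵥ = 5R/2: ΔU = (3.64)(20.79)(115) = 8701 J.
Q = ΔU + W = 8701 + 3480 = 12181 J.

Q ≈ 12200 J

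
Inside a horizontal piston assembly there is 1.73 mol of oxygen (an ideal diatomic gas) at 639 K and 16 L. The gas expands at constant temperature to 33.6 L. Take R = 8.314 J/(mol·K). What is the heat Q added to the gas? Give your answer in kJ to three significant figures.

Q ≈ 6.82 kJ

Isothermal ⇒ ΔU = 0, so Q = W = nRT ln(V₂/V₁).
Q = (1.73)(8.314)(639) ln(33.6/16) = 9191 × 0.7419 = 6819 J.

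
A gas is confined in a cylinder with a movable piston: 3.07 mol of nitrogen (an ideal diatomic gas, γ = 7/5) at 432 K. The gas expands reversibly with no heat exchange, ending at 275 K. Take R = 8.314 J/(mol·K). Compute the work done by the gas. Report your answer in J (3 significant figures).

Adiabatic ⇒ Q = 0, so W_by = −ΔU = nCᵥ(T₁ − T₂).
Cᵥ = 5R/2 = 20.79 J/(mol·K).
W = (3.07)(20.79)(432 − 275) = 10018 J.

W ≈ 10000 J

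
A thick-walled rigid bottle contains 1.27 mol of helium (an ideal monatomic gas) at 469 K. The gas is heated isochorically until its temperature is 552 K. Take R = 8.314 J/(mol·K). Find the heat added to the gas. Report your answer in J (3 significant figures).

Constant volume ⇒ W = 0, so Q = ΔU = nCᵥΔT with Cᵥ = 3R/2 = 12.47 J/(mol·K).
ΔU = (1.27)(12.47)(552 − 469) = 1315 J.

Q ≈ 1310 J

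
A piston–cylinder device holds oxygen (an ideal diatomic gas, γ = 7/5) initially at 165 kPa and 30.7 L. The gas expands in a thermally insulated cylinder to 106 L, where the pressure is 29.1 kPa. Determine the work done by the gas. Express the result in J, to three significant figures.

W ≈ 4950 J

Adiabatic: W = (P₁V₁ − P₂V₂)/(γ − 1) with γ = 7/5.
P₁V₁ = 5066 J, P₂V₂ = 3085 J.
W = (5066 − 3085) / 0.4 = 4952 J.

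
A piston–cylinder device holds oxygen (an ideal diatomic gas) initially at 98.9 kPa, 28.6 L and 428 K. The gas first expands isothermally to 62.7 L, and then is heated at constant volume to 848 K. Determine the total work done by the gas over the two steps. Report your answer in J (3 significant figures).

Step 1 (isothermal): W = P₁V₁ ln(V₂/V₁) = (2829) ln(62.7/28.6) = 2220 J.
Step 2 (isochoric): W = 0 (constant volume).
W_total = 2220 + 0 = 2220 J.

W_total ≈ 2220 J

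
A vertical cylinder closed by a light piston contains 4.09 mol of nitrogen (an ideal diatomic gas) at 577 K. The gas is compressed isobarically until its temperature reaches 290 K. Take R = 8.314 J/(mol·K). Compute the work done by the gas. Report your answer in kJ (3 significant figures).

Isobaric: W = P ΔV = nR ΔT.
W = (4.09)(8.314)(290 − 577) = -9759 J.

W ≈ -9.76 kJ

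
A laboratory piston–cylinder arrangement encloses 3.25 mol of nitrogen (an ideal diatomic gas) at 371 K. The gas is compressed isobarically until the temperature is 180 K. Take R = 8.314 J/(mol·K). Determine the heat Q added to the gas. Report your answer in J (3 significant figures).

Q ≈ -18100 J

Isobaric: W = nRΔT = (3.25)(8.314)(-191) = -5161 J.
ΔU = nCᵥΔT with Cᵥ = 5R/2: ΔU = (3.25)(20.79)(-191) = -12902 J.
Q = ΔU + W = -12902 − 5161 = -18063 J.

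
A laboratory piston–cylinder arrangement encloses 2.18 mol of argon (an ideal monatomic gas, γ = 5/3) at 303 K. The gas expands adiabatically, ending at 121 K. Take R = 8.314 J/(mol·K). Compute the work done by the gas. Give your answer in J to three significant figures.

Adiabatic ⇒ Q = 0, so W_by = −ΔU = nCᵥ(T₁ − T₂).
Cᵥ = 3R/2 = 12.47 J/(mol·K).
W = (2.18)(12.47)(303 − 121) = 4948 J.

W ≈ 4950 J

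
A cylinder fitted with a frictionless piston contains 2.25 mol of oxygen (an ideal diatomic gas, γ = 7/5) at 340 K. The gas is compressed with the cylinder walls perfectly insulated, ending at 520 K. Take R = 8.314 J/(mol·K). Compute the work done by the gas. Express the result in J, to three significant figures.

Adiabatic ⇒ Q = 0, so W_by = −ΔU = nCᵥ(T₁ − T₂).
Cᵥ = 5R/2 = 20.79 J/(mol·K).
W = (2.25)(20.79)(340 − 520) = -8418 J.

W ≈ -8420 J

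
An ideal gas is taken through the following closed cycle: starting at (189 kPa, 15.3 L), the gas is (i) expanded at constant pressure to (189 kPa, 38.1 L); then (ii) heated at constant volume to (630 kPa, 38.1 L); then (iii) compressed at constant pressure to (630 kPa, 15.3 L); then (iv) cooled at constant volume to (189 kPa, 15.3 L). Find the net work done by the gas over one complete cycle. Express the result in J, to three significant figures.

W_net ≈ -10100 J

Constant-volume legs do no work.
W(i) = (189)(38.1 − 15.3) = 4309 J; W(iii) = (630)(15.3 − 38.1) = -14364 J.
W_net = 4309 − 14364 = -10055 J (the counter-clockwise enclosed area).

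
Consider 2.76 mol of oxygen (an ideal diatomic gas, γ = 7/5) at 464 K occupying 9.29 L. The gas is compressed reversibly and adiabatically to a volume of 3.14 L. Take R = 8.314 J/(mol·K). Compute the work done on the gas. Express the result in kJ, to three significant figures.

Adiabatic: TV^(γ−1) = const with γ = 7/5.
T₂ = T₁ (V₁/V₂)^(γ−1) = 464 × (9.29/3.14)^0.4 = 464 × 1.543 = 716.1 K.
W_by = nCᵥ(T₁ − T₂) = (2.76)(20.79)(464 − 716.1) = -14460 J.
Work on gas = −W_by = 14460 J.

W ≈ 14.5 kJ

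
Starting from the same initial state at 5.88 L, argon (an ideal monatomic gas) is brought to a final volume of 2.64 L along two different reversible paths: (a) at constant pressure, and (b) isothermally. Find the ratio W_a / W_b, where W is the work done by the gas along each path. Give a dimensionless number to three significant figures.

Path (a) isobaric: W = P₁(V₂ − V₁) → W_a/(P₁V₁) = -0.551.
Path (b) isothermal: W = P₁V₁ ln(V₂/V₁) → W_b/(P₁V₁) = -0.8008.
W_a / W_b = -0.551 / -0.8008 = 0.6881.

W_a / W_b ≈ 0.688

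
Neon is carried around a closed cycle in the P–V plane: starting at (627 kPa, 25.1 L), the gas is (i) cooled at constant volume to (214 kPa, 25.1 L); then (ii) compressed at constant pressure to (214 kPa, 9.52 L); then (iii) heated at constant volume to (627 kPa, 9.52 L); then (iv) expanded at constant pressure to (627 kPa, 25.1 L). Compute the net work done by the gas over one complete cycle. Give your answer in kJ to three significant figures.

Constant-volume legs do no work.
W(ii) = (214)(9.52 − 25.1) = -3334 J; W(iv) = (627)(25.1 − 9.52) = 9769 J.
W_net = -3334 + 9769 = 6435 J (the clockwise enclosed area).

W_net ≈ 6.43 kJ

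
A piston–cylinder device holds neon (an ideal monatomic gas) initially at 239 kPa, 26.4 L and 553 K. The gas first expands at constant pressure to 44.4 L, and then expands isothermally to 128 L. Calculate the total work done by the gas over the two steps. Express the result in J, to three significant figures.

Step 1 (isobaric): W = PΔV = (239 kPa)(44.4 − 26.4 L) = 4302 J.
After step 1: P = 239 kPa, V = 44.4 L, T = 930 K.
Step 2 (isothermal): W = P₁V₁ ln(V₂/V₁) = (10612) ln(128/44.4) = 11235 J.
W_total = 4302 + 11235 = 15537 J.

W_total ≈ 15500 J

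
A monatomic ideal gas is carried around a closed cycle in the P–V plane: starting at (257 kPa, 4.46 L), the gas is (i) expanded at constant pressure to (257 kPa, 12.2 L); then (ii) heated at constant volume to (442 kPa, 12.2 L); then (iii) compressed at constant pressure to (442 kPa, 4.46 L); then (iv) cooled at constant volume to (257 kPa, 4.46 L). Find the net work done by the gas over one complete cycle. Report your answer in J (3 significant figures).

Constant-volume legs do no work.
W(i) = (257)(12.2 − 4.46) = 1989 J; W(iii) = (442)(4.46 − 12.2) = -3421 J.
W_net = 1989 − 3421 = -1432 J (the counter-clockwise enclosed area).

W_net ≈ -1430 J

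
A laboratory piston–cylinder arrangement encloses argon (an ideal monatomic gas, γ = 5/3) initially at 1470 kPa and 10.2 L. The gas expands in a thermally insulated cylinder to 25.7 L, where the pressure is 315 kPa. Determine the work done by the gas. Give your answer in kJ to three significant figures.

W ≈ 10.3 kJ

Adiabatic: W = (P₁V₁ − P₂V₂)/(γ − 1) with γ = 5/3.
P₁V₁ = 14994 J, P₂V₂ = 8096 J.
W = (14994 − 8096) / 0.6667 = 10348 J.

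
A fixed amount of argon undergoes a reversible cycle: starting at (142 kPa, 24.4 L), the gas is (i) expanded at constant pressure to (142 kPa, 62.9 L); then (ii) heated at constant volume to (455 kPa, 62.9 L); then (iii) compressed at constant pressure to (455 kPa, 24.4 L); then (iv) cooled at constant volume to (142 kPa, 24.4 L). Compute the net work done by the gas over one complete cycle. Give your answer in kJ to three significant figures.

W_net ≈ -12.1 kJ

Constant-volume legs do no work.
W(i) = (142)(62.9 − 24.4) = 5467 J; W(iii) = (455)(24.4 − 62.9) = -17518 J.
W_net = 5467 − 17518 = -12050 J (the counter-clockwise enclosed area).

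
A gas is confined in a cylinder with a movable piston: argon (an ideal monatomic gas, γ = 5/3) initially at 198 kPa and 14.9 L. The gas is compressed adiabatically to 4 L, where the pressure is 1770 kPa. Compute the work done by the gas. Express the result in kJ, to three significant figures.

W ≈ -6.19 kJ

Adiabatic: W = (P₁V₁ − P₂V₂)/(γ − 1) with γ = 5/3.
P₁V₁ = 2950 J, P₂V₂ = 7080 J.
W = (2950 − 7080) / 0.6667 = -6195 J.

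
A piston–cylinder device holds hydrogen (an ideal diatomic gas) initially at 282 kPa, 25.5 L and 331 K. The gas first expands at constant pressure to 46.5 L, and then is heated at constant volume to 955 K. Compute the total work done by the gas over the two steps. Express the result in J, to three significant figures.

W_total ≈ 5920 J

Step 1 (isobaric): W = PΔV = (282 kPa)(46.5 − 25.5 L) = 5922 J.
Step 2 (isochoric): W = 0 (constant volume).
W_total = 5922 + 0 = 5922 J.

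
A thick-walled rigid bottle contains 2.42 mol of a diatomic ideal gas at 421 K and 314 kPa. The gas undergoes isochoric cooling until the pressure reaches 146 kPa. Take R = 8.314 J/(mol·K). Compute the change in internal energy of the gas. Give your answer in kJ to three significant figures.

Constant volume ⇒ W = 0, so Q = ΔU = nCᵥΔT with Cᵥ = 5R/2 = 20.79 J/(mol·K).
At constant V, T₂/T₁ = P₂/P₁ ⇒ ΔT = T₁(P₂/P₁ − 1) = 421·(146/314 − 1) = -225.2 K.
ΔU = (2.42)(20.79)(-225.2) = -11330 J.

ΔU ≈ -11.3 kJ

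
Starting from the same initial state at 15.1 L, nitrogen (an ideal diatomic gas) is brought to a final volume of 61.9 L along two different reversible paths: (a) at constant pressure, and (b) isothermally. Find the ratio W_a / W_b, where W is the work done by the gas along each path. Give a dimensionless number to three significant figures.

W_a / W_b ≈ 2.20

Path (a) isobaric: W = P₁(V₂ − V₁) → W_a/(P₁V₁) = 3.099.
Path (b) isothermal: W = P₁V₁ ln(V₂/V₁) → W_b/(P₁V₁) = 1.411.
W_a / W_b = 3.099 / 1.411 = 2.197.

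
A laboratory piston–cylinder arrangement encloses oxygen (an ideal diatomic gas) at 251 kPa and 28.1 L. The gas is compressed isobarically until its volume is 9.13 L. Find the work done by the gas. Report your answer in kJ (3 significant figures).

Isobaric: W = P ΔV.
W = (251 kPa)(9.13 − 28.1 L) = (251)(-18.97) = -4761 J.

W ≈ -4.76 kJ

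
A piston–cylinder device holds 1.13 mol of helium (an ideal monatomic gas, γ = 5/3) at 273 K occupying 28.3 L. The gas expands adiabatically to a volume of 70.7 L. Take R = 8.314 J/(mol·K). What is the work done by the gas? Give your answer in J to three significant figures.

W ≈ 1760 J

Adiabatic: TV^(γ−1) = const with γ = 5/3.
T₂ = T₁ (V₁/V₂)^(γ−1) = 273 × (28.3/70.7)^0.667 = 273 × 0.5431 = 148.3 K.
W_by = nCᵥ(T₁ − T₂) = (1.13)(12.47)(273 − 148.3) = 1758 J.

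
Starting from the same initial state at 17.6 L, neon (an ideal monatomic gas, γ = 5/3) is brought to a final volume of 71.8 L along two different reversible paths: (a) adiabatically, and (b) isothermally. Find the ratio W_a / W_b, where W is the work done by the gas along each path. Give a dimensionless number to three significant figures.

W_a / W_b ≈ 0.649

Path (a) adiabatic: W = P₁V₁(1 − (V₁/V₂)^(γ−1))/(γ−1) → W_a/(P₁V₁) = 0.9125.
Path (b) isothermal: W = P₁V₁ ln(V₂/V₁) → W_b/(P₁V₁) = 1.406.
W_a / W_b = 0.9125 / 1.406 = 0.649.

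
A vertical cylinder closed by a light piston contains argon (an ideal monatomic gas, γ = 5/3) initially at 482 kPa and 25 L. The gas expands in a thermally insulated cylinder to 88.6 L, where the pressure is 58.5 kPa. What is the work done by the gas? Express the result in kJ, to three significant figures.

Adiabatic: W = (P₁V₁ − P₂V₂)/(γ − 1) with γ = 5/3.
P₁V₁ = 12050 J, P₂V₂ = 5183 J.
W = (12050 − 5183) / 0.6667 = 10300 J.

W ≈ 10.3 kJ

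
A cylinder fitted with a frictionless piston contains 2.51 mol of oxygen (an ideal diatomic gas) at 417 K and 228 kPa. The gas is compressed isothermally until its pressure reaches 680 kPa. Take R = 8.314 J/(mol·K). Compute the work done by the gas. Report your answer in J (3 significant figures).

Isothermal process: W = nRT ln(V₂/V₁) = nRT ln(P₁/P₂).
W = (2.51)(8.314)(417) × ln(228/680)
  = 8702 × ln(0.3353) = 8702 × -1.093
W_by_gas = -9509 J.

W ≈ -9510 J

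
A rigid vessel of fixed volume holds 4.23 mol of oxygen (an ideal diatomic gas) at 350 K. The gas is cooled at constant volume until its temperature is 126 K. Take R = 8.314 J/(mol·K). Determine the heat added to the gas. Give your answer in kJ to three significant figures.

Constant volume ⇒ W = 0, so Q = ΔU = nCᵥΔT with Cᵥ = 5R/2 = 20.79 J/(mol·K).
ΔU = (4.23)(20.79)(126 − 350) = -19694 J.

Q ≈ -19.7 kJ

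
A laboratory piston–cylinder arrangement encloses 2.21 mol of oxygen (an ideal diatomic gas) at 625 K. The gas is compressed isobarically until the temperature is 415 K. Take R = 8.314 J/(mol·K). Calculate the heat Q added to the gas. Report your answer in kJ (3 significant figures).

Q ≈ -13.5 kJ

Isobaric: W = nRΔT = (2.21)(8.314)(-210) = -3859 J.
ΔU = nCᵥΔT with Cᵥ = 5R/2: ΔU = (2.21)(20.79)(-210) = -9646 J.
Q = ΔU + W = -9646 − 3859 = -13505 J.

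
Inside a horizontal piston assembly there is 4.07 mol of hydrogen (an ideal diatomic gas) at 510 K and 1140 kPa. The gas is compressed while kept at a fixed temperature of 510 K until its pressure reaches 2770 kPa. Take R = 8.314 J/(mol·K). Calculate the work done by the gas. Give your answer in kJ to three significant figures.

Isothermal process: W = nRT ln(V₂/V₁) = nRT ln(P₁/P₂).
W = (4.07)(8.314)(510) × ln(1140/2770)
  = 17257 × ln(0.4116) = 17257 × -0.8878
W_by_gas = -15321 J.

W ≈ -15.3 kJ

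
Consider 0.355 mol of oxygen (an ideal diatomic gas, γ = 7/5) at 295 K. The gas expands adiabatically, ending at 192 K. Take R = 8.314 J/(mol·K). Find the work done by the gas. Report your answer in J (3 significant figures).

W ≈ 760 J

Adiabatic ⇒ Q = 0, so W_by = −ΔU = nCᵥ(T₁ − T₂).
Cᵥ = 5R/2 = 20.79 J/(mol·K).
W = (0.355)(20.79)(295 − 192) = 760 J.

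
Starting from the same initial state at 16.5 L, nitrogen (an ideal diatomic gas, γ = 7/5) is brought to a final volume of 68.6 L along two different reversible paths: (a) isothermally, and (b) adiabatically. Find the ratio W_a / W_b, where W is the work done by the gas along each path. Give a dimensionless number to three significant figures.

Path (a) isothermal: W = P₁V₁ ln(V₂/V₁) → W_a/(P₁V₁) = 1.425.
Path (b) adiabatic: W = P₁V₁(1 − (V₁/V₂)^(γ−1))/(γ−1) → W_b/(P₁V₁) = 1.086.
W_a / W_b = 1.425 / 1.086 = 1.312.

W_a / W_b ≈ 1.31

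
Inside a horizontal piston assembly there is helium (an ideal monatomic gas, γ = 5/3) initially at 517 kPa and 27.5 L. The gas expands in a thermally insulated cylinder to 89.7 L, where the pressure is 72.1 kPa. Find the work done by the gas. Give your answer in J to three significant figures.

Adiabatic: W = (P₁V₁ − P₂V₂)/(γ − 1) with γ = 5/3.
P₁V₁ = 14218 J, P₂V₂ = 6467 J.
W = (14218 − 6467) / 0.6667 = 11625 J.

W ≈ 11600 J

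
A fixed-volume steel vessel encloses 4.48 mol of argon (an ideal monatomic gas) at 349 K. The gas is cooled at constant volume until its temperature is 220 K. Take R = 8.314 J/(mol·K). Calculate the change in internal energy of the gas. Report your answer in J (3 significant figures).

ΔU ≈ -7210 J

Constant volume ⇒ W = 0, so Q = ΔU = nCᵥΔT with Cᵥ = 3R/2 = 12.47 J/(mol·K).
ΔU = (4.48)(12.47)(220 − 349) = -7207 J.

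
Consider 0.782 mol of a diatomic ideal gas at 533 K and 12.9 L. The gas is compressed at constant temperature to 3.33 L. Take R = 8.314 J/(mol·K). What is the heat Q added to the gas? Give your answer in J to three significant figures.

Isothermal ⇒ ΔU = 0, so Q = W = nRT ln(V₂/V₁).
Q = (0.782)(8.314)(533) ln(3.33/12.9) = 3465 × -1.354 = -4693 J.

Q ≈ -4690 J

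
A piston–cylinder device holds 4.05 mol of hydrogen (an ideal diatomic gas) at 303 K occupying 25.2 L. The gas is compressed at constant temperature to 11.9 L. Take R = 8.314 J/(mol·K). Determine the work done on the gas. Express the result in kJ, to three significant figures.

Isothermal: W = nRT ln(V₂/V₁).
W = (4.05)(8.314)(303) × ln(11.9/25.2)
  = 10203 × -0.7503
W_by_gas = -7655 J; work on gas = −W_by = 7655 J.

W ≈ 7.66 kJ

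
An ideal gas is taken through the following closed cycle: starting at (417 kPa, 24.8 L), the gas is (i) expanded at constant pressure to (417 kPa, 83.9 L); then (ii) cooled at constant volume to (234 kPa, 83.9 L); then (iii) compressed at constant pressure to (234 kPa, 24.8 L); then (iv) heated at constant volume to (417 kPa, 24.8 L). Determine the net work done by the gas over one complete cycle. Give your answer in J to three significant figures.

W_net ≈ 10800 J

Constant-volume legs do no work.
W(i) = (417)(83.9 − 24.8) = 24645 J; W(iii) = (234)(24.8 − 83.9) = -13829 J.
W_net = 24645 − 13829 = 10815 J (the clockwise enclosed area).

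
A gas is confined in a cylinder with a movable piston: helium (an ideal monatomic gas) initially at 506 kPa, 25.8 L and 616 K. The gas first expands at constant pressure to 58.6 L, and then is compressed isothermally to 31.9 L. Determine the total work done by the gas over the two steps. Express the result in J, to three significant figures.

Step 1 (isobaric): W = PΔV = (506 kPa)(58.6 − 25.8 L) = 16597 J.
After step 1: P = 506 kPa, V = 58.6 L, T = 1399 K.
Step 2 (isothermal): W = P₁V₁ ln(V₂/V₁) = (29652) ln(31.9/58.6) = -18032 J.
W_total = 16597 − 18032 = -1435 J.

W_total ≈ -1440 J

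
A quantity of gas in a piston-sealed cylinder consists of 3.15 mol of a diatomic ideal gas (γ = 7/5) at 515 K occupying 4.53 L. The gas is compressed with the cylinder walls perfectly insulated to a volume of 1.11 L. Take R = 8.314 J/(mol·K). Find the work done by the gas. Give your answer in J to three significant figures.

Adiabatic: TV^(γ−1) = const with γ = 7/5.
T₂ = T₁ (V₁/V₂)^(γ−1) = 515 × (4.53/1.11)^0.4 = 515 × 1.755 = 903.9 K.
W_by = nCᵥ(T₁ − T₂) = (3.15)(20.79)(515 − 903.9) = -25462 J.

W ≈ -25500 J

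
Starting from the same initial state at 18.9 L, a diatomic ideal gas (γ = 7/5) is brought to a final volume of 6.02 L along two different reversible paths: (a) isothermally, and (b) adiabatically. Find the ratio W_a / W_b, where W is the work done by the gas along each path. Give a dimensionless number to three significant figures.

W_a / W_b ≈ 0.789

Path (a) isothermal: W = P₁V₁ ln(V₂/V₁) → W_a/(P₁V₁) = -1.144.
Path (b) adiabatic: W = P₁V₁(1 − (V₁/V₂)^(γ−1))/(γ−1) → W_b/(P₁V₁) = -1.451.
W_a / W_b = -1.144 / -1.451 = 0.7886.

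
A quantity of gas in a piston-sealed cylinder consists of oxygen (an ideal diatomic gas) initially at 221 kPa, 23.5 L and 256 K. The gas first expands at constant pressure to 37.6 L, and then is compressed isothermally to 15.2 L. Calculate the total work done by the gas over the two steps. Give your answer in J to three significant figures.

Step 1 (isobaric): W = PΔV = (221 kPa)(37.6 − 23.5 L) = 3116 J.
After step 1: P = 221 kPa, V = 37.6 L, T = 409.6 K.
Step 2 (isothermal): W = P₁V₁ ln(V₂/V₁) = (8310) ln(15.2/37.6) = -7526 J.
W_total = 3116 − 7526 = -4410 J.

W_total ≈ -4410 J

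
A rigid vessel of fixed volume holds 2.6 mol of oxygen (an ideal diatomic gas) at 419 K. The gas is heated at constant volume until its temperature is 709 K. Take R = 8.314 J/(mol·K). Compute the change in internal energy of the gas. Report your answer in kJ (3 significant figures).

ΔU ≈ 15.7 kJ

Constant volume ⇒ W = 0, so Q = ΔU = nCᵥΔT with Cᵥ = 5R/2 = 20.79 J/(mol·K).
ΔU = (2.6)(20.79)(709 − 419) = 15672 J.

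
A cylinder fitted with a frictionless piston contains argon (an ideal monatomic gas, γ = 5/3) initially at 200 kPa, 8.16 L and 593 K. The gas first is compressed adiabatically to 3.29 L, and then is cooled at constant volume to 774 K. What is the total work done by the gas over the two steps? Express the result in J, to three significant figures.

Step 1 (adiabatic): W = (P₁V₁ − P₂V₂)/(γ−1) = (1632 − 2990)/0.667 = -2037 J.
Step 2 (isochoric): W = 0 (constant volume).
W_total = -2037 + 0 = -2037 J.

W_total ≈ -2040 J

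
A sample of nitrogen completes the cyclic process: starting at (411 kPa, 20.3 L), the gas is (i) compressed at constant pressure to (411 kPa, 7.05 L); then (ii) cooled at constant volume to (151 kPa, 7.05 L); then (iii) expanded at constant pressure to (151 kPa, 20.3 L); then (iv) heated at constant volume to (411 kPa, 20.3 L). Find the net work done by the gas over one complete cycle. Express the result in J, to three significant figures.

Constant-volume legs do no work.
W(i) = (411)(7.05 − 20.3) = -5446 J; W(iii) = (151)(20.3 − 7.05) = 2001 J.
W_net = -5446 + 2001 = -3445 J (the counter-clockwise enclosed area).

W_net ≈ -3440 J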